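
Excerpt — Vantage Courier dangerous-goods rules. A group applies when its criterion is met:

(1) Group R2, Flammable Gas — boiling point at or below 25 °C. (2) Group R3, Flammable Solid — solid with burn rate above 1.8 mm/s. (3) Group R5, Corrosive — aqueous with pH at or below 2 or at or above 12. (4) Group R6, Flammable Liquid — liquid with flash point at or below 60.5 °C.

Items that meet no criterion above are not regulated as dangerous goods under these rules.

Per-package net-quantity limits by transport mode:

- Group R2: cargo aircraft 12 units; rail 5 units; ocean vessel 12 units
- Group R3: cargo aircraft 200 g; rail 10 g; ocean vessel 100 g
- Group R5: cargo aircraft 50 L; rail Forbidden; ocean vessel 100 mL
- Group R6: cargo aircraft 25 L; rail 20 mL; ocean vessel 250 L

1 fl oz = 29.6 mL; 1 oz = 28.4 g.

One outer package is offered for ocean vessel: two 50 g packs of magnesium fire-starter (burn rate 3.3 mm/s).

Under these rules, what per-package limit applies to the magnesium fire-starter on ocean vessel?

100 g

Magnesium fire-starter: burn rate 3.3 mm/s > 1.8 mm/s → Group R3 (Flammable Solid).
The ocean vessel limit for Group R3 is 100 g.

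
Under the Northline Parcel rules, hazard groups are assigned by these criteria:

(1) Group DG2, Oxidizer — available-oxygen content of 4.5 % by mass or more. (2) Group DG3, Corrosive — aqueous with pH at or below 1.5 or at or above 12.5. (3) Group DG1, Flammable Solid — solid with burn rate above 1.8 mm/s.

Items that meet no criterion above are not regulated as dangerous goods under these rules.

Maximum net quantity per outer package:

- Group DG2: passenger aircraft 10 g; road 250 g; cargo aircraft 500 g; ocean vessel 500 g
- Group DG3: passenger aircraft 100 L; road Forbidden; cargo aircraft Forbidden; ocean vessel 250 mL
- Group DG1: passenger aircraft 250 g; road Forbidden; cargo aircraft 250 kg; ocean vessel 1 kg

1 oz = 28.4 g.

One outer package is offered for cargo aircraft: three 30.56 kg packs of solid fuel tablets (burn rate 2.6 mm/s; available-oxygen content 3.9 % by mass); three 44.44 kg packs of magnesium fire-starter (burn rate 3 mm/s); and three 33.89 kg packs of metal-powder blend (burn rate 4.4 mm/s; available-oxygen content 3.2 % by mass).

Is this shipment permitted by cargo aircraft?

The solid fuel tablets have burn rate 2.6 mm/s, which is > 1.8 mm/s, so they are Group DG1 (Flammable Solid).
Burn rate 3 mm/s meets the Group DG1 criterion (Flammable Solid), so the magnesium fire-starter is Group DG1.
Burn rate 4.4 mm/s meets the Group DG1 criterion (Flammable Solid), so the metal-powder blend is Group DG1.
Group DG1 net quantity: (three 30.56 kg packs = 91.68 kg) + (three 44.44 kg packs = 133.32 kg) + (three 33.89 kg packs = 101.67 kg) = 326.67 kg.
326.67 kg exceeds the cargo aircraft limit of 250 kg for Group DG1.

No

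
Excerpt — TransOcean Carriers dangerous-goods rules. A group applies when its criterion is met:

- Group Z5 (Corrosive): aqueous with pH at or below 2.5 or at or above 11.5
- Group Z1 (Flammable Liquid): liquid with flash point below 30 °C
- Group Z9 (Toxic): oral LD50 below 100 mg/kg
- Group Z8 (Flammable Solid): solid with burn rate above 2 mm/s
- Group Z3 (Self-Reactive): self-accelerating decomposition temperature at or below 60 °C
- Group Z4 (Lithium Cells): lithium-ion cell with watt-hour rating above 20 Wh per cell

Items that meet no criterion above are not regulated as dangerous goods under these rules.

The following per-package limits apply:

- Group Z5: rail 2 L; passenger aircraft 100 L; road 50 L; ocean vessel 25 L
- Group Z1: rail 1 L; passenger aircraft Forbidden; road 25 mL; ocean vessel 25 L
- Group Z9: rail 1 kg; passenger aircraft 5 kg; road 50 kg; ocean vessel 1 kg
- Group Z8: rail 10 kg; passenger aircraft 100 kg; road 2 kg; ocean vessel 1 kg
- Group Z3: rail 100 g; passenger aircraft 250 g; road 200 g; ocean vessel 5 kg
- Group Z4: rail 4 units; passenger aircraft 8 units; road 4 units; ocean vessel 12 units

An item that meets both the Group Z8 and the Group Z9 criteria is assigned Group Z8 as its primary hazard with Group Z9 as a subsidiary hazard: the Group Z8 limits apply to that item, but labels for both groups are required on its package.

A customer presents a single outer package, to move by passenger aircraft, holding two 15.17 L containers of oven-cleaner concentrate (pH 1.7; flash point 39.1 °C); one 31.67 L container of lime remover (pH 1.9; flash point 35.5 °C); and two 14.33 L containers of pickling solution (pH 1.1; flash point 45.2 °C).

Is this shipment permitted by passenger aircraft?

Yes

Oven-cleaner concentrate: pH 1.7 ≤ 2.5 → Group Z5 (Corrosive).
Lime remover: pH 1.9 ≤ 2.5 → Group Z5 (Corrosive).
With pH 1.1 (≤ 2.5), the pickling solution falls in Group Z5.
Total Group Z5: (two 15.17 L containers = 30.34 L) + 31.67 L + (two 14.33 L containers = 28.66 L) = 90.67 L.
90.67 L ≤ 100 L (passenger aircraft limit, Group Z5) — within limit.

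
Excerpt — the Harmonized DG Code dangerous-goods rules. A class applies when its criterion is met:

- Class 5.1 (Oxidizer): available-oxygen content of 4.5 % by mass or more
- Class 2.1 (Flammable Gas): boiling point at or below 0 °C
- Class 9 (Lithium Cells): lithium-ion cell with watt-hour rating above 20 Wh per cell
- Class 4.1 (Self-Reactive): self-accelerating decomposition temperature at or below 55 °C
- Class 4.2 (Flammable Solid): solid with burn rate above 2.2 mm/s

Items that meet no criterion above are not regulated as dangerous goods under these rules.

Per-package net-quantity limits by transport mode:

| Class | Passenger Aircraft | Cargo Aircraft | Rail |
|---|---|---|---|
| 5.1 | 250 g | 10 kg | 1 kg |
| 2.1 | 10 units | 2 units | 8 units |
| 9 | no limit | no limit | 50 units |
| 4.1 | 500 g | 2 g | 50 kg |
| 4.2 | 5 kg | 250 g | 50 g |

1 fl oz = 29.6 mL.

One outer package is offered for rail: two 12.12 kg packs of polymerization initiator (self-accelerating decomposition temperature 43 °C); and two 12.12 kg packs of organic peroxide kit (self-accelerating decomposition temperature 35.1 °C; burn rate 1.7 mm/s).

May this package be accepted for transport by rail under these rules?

The polymerization initiator has self-accelerating decomposition temperature 43 °C, which is ≤ 55 °C, so it is Class 4.1 (Self-Reactive).
With self-accelerating decomposition temperature 35.1 °C (≤ 55 °C), the organic peroxide kit falls in Class 4.1.
Total Class 4.1: (two 12.12 kg packs = 24.24 kg) + (two 12.12 kg packs = 24.24 kg) = 48.48 kg.
48.48 kg is within the rail limit of 50 kg for Class 4.1.

Yes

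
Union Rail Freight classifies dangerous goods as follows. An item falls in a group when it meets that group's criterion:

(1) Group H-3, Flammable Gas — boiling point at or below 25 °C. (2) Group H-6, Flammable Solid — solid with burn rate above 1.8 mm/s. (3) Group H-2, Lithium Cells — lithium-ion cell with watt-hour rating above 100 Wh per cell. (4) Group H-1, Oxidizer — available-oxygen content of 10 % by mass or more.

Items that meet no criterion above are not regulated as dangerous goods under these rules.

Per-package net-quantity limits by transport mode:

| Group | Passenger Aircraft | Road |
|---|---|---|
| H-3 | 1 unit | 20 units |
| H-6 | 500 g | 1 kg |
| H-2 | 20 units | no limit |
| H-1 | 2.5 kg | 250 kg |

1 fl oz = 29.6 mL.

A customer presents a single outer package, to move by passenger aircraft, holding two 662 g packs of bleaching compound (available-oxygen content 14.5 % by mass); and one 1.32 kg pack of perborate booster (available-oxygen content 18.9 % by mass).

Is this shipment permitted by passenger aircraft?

No

Bleaching compound: available-oxygen content 14.5 % by mass ≥ 10 % by mass → Group H-1 (Oxidizer).
Perborate booster: available-oxygen content 18.9 % by mass ≥ 10 % by mass → Group H-1 (Oxidizer).
Total Group H-1: (two 662 g packs = 1.324 kg) + 1.32 kg = 2.644 kg.
2.644 kg exceeds the passenger aircraft limit of 2.5 kg for Group H-1.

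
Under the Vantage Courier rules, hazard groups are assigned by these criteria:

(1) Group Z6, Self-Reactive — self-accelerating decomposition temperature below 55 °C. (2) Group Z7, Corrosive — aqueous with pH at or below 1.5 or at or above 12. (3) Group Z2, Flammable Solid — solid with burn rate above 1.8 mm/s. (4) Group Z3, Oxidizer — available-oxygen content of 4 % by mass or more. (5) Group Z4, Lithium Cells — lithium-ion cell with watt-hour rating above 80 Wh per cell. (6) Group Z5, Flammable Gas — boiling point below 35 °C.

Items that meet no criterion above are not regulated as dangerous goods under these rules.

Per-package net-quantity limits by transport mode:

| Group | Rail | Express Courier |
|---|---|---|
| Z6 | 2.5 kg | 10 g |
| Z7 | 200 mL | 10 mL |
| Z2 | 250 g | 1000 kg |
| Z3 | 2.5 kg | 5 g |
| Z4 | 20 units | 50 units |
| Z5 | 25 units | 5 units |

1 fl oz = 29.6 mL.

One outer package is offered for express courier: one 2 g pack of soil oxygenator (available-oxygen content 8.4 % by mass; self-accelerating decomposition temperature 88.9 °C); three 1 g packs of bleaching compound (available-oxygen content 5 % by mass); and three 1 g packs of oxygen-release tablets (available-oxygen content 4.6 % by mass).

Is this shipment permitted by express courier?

No

Soil oxygenator: available-oxygen content 8.4 % by mass ≥ 4 % by mass → Group Z3 (Oxidizer).
The bleaching compound has available-oxygen content 5 % by mass, which is ≥ 4 % by mass, so it is Group Z3 (Oxidizer).
The oxygen-release tablets have available-oxygen content 4.6 % by mass, which is ≥ 4 % by mass, so they are Group Z3 (Oxidizer).
Total Group Z3: 2 g + (three 1 g packs = 3 g) + (three 1 g packs = 3 g) = 8 g.
8 g exceeds the express courier limit of 5 g for Group Z3.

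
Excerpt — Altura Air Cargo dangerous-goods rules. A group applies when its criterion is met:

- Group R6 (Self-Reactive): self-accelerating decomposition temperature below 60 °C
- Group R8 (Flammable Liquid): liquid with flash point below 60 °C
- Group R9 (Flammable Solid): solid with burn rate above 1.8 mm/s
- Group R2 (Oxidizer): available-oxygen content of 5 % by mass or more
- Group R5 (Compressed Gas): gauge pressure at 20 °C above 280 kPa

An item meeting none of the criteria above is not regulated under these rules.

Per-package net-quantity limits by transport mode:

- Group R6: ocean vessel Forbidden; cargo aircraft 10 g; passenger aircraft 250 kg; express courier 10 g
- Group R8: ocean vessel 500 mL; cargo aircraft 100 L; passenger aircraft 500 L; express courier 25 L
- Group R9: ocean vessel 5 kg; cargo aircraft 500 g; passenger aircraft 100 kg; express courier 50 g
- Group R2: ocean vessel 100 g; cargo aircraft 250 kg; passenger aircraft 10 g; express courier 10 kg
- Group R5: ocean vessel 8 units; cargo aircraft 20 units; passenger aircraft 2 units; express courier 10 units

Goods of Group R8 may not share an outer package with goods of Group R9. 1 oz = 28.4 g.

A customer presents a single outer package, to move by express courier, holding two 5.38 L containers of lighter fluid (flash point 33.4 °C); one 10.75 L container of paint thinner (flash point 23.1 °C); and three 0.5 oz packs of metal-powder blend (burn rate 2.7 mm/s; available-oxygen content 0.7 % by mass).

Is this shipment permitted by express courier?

With flash point 33.4 °C (< 60 °C), the lighter fluid falls in Group R8.
Flash point 23.1 °C meets the Group R8 criterion (Flammable Liquid), so the paint thinner is Group R8.
With burn rate 2.7 mm/s (> 1.8 mm/s), the metal-powder blend falls in Group R9.
Group R8 net quantity: (two 5.38 L containers = 10.76 L) + 10.75 L = 21.51 L.
21.51 L is within the express courier limit of 25 L for Group R8.
Group R9 quantity: three 0.5 oz packs = 42.6 g.
42.6 g is within the express courier limit of 50 g for Group R9.
Group R8 and Group R9 may not share an outer package.

No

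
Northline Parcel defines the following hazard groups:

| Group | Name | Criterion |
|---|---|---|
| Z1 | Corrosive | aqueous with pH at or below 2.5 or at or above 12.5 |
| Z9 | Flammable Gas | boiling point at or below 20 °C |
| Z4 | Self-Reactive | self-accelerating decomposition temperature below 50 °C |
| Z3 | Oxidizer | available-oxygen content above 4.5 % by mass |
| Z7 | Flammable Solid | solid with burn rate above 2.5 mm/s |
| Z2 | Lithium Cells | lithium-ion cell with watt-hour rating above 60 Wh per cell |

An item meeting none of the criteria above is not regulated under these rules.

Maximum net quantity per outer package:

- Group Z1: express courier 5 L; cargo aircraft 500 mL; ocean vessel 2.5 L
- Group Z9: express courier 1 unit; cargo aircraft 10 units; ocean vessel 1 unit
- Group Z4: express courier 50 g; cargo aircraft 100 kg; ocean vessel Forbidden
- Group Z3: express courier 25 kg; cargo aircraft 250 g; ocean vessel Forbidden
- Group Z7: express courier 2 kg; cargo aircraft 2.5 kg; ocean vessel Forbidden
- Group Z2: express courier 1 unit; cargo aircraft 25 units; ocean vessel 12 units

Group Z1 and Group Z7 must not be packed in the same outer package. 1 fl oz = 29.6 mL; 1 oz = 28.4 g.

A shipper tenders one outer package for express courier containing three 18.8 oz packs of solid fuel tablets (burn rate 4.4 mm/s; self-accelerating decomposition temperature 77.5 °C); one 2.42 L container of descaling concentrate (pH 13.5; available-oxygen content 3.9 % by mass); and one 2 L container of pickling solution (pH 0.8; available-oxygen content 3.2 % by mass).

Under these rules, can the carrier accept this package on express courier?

No

The solid fuel tablets have burn rate 4.4 mm/s, which is > 2.5 mm/s, so they are Group Z7 (Flammable Solid).
Descaling concentrate: pH 13.5 ≥ 12.5 → Group Z1 (Corrosive).
Pickling solution: pH 0.8 ≤ 2.5 → Group Z1 (Corrosive).
Group Z1 net quantity: 2.42 L + 2 L = 4.42 L.
4.42 L is within the express courier limit of 5 L for Group Z1.
Group Z7 quantity: three 18.8 oz packs = 1601.76 g.
1601.76 g is within the express courier limit of 2 kg for Group Z7.
Group Z1 and Group Z7 may not share an outer package.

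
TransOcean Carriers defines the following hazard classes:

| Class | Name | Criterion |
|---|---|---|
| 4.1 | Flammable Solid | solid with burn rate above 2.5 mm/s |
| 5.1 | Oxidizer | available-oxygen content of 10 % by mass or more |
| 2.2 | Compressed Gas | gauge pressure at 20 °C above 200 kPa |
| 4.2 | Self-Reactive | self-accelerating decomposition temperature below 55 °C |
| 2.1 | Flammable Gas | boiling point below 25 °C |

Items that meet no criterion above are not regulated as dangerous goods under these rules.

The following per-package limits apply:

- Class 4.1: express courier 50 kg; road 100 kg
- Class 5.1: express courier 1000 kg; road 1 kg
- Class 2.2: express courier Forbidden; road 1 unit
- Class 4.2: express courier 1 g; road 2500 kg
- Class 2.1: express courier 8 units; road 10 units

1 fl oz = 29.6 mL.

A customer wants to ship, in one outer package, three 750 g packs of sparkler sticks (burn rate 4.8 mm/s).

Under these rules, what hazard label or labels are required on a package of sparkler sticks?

Sparkler sticks: burn rate 4.8 mm/s > 2.5 mm/s → Class 4.1 (Flammable Solid).
Only the Class 4.1 label is required.

Class 4.1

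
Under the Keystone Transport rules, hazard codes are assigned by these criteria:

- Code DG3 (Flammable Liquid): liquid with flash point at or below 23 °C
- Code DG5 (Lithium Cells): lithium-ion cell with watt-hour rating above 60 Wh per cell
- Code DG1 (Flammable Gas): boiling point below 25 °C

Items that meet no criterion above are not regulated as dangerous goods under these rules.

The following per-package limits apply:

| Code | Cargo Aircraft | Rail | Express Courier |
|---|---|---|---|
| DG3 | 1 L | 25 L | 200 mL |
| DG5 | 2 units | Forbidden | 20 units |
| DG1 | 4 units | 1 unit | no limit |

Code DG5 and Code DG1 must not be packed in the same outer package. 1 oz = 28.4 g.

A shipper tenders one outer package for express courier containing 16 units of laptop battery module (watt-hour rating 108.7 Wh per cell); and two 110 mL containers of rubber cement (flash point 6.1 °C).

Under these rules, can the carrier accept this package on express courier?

Laptop battery module: watt-hour rating 108.7 Wh per cell > 60 Wh per cell → Code DG5 (Lithium Cells).
Flash point 6.1 °C meets the Code DG3 criterion (Flammable Liquid), so the rubber cement is Code DG3.
Code DG3 quantity: two 110 mL containers = 220 mL.
That exceeds the Code DG3 express courier limit of 200 mL.
Code DG5 quantity: 16 units.
That is within the Code DG5 express courier limit of 20 units.
The segregation rule (Code DG5 with Code DG1) does not apply to Code DG3 with Code DG5.

No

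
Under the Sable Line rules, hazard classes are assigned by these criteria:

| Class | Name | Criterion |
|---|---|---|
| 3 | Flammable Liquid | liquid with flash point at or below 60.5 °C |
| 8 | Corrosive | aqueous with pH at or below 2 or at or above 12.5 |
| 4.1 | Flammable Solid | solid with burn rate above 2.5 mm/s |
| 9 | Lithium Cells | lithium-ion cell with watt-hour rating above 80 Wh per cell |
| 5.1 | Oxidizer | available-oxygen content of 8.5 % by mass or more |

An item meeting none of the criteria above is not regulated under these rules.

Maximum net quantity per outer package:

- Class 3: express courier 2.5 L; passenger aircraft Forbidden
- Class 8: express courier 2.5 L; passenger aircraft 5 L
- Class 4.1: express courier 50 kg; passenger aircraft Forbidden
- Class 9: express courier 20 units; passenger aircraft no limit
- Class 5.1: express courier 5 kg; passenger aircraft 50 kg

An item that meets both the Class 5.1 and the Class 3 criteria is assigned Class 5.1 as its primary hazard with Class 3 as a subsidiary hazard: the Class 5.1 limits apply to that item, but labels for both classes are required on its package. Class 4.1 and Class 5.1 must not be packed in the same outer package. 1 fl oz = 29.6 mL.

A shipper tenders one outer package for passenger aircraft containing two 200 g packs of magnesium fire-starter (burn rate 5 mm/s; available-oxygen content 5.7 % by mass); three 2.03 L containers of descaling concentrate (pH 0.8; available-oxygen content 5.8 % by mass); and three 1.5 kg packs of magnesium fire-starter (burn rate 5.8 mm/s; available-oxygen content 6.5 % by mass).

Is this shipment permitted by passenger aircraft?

No

The magnesium fire-starter has burn rate 5 mm/s, which is > 2.5 mm/s, so it is Class 4.1 (Flammable Solid).
With pH 0.8 (≤ 2), the descaling concentrate falls in Class 8.
With burn rate 5.8 mm/s (> 2.5 mm/s), the magnesium fire-starter falls in Class 4.1.
Class 4.1 net quantity: (two 200 g packs = 400 g) + (three 1.5 kg packs = 4.5 kg) = 4.9 kg.
By passenger aircraft, Class 4.1 is Forbidden regardless of quantity.
Class 8 quantity: three 2.03 L containers = 6.09 L.
6.09 L exceeds the passenger aircraft limit of 5 L for Class 8.
The segregation rule (Class 4.1 with Class 5.1) does not apply to Class 4.1 with Class 8.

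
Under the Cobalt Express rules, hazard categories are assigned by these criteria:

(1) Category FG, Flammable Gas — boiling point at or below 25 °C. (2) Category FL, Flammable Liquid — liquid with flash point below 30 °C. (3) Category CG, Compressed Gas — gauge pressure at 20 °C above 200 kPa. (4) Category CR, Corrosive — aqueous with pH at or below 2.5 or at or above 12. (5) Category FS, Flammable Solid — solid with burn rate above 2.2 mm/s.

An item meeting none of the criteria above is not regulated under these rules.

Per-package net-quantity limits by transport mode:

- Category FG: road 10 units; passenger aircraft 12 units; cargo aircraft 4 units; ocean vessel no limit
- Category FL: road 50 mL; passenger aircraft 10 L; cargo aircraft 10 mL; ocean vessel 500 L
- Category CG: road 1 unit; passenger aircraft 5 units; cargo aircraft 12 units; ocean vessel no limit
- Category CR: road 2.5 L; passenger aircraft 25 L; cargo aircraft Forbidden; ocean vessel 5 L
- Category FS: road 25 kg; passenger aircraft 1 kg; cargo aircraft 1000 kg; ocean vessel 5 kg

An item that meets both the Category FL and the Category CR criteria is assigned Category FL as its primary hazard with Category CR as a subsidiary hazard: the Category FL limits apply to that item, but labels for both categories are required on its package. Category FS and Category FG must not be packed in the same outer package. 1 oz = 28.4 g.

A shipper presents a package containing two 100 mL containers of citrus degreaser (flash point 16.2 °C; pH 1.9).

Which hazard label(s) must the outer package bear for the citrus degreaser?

Flash point 16.2 °C meets the Category FL criterion (Flammable Liquid), so the citrus degreaser is Category FL.
The citrus degreaser has pH 1.9, which is ≤ 2.5, so it is Category CR (Corrosive).
By the precedence rule Category FL is primary and Category CR is subsidiary, and that rule requires both labels on the package.

Category CR and FL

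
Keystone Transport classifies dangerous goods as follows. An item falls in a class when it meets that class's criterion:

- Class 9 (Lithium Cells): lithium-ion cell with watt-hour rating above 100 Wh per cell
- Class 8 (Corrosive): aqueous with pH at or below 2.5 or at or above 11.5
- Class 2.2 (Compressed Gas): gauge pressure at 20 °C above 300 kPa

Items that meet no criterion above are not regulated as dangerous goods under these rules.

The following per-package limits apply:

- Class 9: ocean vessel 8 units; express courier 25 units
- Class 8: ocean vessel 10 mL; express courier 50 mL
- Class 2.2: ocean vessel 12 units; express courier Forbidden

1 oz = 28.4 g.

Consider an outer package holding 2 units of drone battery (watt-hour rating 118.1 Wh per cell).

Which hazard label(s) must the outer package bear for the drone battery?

Class 9

Watt-hour rating 118.1 Wh per cell meets the Class 9 criterion (Lithium Cells), so the drone battery is Class 9.
Only the Class 9 label is required.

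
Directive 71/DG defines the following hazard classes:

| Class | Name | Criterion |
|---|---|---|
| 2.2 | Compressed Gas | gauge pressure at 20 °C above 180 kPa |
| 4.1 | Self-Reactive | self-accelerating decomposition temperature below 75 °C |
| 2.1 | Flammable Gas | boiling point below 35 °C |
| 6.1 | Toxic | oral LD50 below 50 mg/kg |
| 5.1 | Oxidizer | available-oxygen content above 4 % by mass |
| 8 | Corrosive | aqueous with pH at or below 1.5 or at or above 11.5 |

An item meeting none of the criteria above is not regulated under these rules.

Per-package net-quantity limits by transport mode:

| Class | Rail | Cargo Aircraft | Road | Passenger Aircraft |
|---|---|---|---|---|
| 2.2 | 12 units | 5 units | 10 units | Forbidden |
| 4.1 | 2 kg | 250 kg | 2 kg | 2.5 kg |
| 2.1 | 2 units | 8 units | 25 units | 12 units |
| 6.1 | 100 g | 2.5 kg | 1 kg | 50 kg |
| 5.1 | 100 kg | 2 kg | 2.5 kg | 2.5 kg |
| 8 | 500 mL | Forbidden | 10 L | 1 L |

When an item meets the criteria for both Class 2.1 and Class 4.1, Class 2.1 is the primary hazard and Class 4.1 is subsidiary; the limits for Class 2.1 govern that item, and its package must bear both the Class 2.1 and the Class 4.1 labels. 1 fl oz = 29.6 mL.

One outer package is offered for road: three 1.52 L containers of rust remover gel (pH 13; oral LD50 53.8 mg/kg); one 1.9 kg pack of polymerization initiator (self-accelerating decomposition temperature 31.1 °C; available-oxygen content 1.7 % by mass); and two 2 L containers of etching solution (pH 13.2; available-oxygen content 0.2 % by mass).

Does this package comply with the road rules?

Yes

The rust remover gel has pH 13, which is ≥ 11.5, so it is Class 8 (Corrosive).
The polymerization initiator has self-accelerating decomposition temperature 31.1 °C, which is < 75 °C, so it is Class 4.1 (Self-Reactive).
With pH 13.2 (≥ 11.5), the etching solution falls in Class 8.
Total Class 8: (three 1.52 L containers = 4.56 L) + (two 2 L containers = 4 L) = 8.56 L.
That is within the Class 8 road limit of 10 L.
Class 4.1 quantity: 1.9 kg.
1.9 kg ≤ 2 kg (road limit, Class 4.1) — within limit.
Every hazard class is within its road limit and no segregation rule is violated.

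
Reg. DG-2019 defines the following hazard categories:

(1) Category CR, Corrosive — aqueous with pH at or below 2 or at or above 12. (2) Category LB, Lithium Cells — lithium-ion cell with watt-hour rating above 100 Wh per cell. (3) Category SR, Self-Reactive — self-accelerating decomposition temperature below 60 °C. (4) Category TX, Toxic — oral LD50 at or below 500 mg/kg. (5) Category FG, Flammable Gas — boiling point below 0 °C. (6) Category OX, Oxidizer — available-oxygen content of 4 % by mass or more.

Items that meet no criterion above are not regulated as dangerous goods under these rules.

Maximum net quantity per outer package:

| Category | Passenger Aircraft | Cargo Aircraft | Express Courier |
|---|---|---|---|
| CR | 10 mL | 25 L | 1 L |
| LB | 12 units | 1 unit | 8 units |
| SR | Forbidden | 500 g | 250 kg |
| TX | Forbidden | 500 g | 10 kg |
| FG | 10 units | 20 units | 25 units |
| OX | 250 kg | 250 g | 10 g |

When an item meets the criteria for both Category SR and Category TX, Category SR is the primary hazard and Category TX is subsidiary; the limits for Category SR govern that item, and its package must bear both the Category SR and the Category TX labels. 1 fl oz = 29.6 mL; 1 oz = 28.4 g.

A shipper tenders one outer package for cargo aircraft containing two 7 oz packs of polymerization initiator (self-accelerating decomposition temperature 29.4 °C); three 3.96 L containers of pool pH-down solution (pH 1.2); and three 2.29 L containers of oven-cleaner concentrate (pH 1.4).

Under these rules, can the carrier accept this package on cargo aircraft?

Yes

Polymerization initiator: self-accelerating decomposition temperature 29.4 °C < 60 °C → Category SR (Self-Reactive).
The pool pH-down solution has pH 1.2, which is ≤ 2, so it is Category CR (Corrosive).
Oven-cleaner concentrate: pH 1.4 ≤ 2 → Category CR (Corrosive).
Category SR quantity: two 7 oz packs = 397.6 g.
397.6 g ≤ 500 g (cargo aircraft limit, Category SR) — within limit.
Category CR net quantity: (three 3.96 L containers = 11.88 L) + (three 2.29 L containers = 6.87 L) = 18.75 L.
18.75 L ≤ 25 L (cargo aircraft limit, Category CR) — within limit.
Every hazard category is within its cargo aircraft limit and no segregation rule is violated.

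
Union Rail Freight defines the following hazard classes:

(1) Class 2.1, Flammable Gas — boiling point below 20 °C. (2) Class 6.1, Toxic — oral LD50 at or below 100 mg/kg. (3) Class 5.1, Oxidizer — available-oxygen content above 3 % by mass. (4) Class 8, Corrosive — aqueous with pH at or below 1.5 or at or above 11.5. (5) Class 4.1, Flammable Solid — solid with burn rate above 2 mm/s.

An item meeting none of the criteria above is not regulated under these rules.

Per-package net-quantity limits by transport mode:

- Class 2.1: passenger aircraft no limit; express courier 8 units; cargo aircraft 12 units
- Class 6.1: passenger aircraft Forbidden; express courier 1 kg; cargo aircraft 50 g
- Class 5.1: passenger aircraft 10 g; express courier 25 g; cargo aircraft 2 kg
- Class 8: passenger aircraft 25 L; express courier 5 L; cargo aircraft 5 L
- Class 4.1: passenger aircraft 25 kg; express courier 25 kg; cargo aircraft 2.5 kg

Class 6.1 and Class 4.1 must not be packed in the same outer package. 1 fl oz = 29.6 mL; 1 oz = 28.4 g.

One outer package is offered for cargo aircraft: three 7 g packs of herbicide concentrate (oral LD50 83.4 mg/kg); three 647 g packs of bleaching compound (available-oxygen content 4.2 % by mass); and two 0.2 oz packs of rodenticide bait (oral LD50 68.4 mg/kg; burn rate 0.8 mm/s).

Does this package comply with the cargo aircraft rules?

The herbicide concentrate has oral LD50 83.4 mg/kg, which is ≤ 100 mg/kg, so it is Class 6.1 (Toxic).
With available-oxygen content 4.2 % by mass (> 3 % by mass), the bleaching compound falls in Class 5.1.
Oral LD50 68.4 mg/kg meets the Class 6.1 criterion (Toxic), so the rodenticide bait is Class 6.1.
Class 6.1 net quantity: (three 7 g packs = 21 g) + (two 0.2 oz packs = 11.36 g) = 32.36 g.
32.36 g ≤ 50 g (cargo aircraft limit, Class 6.1) — within limit.
Class 5.1 quantity: three 647 g packs = 1.941 kg.
1.941 kg is within the cargo aircraft limit of 2 kg for Class 5.1.
The segregation rule (Class 6.1 with Class 4.1) does not apply to Class 6.1 with Class 5.1.
Every hazard class is within its cargo aircraft limit and no segregation rule is violated.

Yes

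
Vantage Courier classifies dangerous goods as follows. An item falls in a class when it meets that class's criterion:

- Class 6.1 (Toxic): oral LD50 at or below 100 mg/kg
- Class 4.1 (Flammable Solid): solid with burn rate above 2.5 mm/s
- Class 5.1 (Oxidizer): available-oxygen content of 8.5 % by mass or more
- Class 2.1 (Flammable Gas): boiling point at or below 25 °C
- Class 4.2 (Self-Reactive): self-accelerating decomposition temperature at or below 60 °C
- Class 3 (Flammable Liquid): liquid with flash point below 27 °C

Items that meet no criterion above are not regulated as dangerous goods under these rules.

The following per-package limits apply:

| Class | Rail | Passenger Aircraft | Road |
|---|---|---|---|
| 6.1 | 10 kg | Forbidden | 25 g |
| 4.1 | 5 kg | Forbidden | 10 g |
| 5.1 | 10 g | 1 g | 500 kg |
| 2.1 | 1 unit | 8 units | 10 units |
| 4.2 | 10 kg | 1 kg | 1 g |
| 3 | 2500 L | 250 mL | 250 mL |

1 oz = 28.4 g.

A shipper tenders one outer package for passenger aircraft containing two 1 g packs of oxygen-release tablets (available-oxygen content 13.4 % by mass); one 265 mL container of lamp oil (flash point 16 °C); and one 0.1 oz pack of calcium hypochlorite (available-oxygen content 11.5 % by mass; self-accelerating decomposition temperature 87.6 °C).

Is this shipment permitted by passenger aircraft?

No

The oxygen-release tablets have available-oxygen content 13.4 % by mass, which is ≥ 8.5 % by mass, so they are Class 5.1 (Oxidizer).
Lamp oil: flash point 16 °C < 27 °C → Class 3 (Flammable Liquid).
Available-oxygen content 11.5 % by mass meets the Class 5.1 criterion (Oxidizer), so the calcium hypochlorite is Class 5.1.
Class 5.1 net quantity: (two 1 g packs = 2 g) + (one 0.1 oz pack = 2.84 g) = 4.84 g.
4.84 g exceeds the passenger aircraft limit of 1 g for Class 5.1.
Class 3 quantity: 265 mL.
265 mL exceeds the passenger aircraft limit of 250 mL for Class 3.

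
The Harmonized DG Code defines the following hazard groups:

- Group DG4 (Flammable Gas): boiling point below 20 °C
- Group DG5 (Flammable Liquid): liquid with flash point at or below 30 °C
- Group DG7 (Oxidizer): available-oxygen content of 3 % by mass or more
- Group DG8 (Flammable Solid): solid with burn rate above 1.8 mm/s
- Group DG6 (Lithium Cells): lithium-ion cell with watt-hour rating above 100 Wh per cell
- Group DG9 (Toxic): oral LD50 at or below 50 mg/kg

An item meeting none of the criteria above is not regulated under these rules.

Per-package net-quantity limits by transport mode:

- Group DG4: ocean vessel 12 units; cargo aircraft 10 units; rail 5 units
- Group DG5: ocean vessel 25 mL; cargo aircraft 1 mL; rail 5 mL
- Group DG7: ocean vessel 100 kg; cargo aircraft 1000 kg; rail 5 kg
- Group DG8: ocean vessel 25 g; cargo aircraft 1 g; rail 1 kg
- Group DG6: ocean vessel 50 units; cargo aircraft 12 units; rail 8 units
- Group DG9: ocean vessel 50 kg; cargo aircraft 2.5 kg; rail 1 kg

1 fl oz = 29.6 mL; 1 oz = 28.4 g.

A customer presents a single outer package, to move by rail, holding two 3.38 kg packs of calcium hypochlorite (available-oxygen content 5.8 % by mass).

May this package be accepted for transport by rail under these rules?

No

The calcium hypochlorite has available-oxygen content 5.8 % by mass, which is ≥ 3 % by mass, so it is Group DG7 (Oxidizer).
Group DG7 quantity: two 3.38 kg packs = 6.76 kg.
6.76 kg > 5 kg (rail limit, Group DG7) — over the limit.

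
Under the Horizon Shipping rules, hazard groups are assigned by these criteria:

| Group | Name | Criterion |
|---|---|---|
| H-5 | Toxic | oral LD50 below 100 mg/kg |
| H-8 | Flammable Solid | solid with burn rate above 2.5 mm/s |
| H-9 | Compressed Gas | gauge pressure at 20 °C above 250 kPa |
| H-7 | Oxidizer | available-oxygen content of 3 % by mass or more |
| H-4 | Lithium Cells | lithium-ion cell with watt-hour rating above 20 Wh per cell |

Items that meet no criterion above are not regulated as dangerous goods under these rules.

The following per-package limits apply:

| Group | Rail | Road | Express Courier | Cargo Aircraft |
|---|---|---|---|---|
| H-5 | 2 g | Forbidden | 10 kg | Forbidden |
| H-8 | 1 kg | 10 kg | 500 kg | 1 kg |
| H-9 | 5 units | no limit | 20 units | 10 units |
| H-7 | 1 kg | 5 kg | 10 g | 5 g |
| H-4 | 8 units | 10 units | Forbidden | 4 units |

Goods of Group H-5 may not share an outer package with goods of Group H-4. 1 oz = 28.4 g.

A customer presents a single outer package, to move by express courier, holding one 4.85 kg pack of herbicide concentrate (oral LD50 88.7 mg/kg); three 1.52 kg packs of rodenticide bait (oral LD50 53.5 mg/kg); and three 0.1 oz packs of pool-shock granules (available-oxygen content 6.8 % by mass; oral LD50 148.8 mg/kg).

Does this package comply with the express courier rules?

The herbicide concentrate has oral LD50 88.7 mg/kg, which is < 100 mg/kg, so it is Group H-5 (Toxic).
With oral LD50 53.5 mg/kg (< 100 mg/kg), the rodenticide bait falls in Group H-5.
Available-oxygen content 6.8 % by mass meets the Group H-7 criterion (Oxidizer), so the pool-shock granules are Group H-7.
Total Group H-5: 4.85 kg + (three 1.52 kg packs = 4.56 kg) = 9.41 kg.
That is within the Group H-5 express courier limit of 10 kg.
Group H-7 quantity: three 0.1 oz packs = 8.52 g.
8.52 g ≤ 10 g (express courier limit, Group H-7) — within limit.
The segregation rule (Group H-5 with Group H-4) does not apply to Group H-5 with Group H-7.
Every hazard group is within its express courier limit and no segregation rule is violated.

Yes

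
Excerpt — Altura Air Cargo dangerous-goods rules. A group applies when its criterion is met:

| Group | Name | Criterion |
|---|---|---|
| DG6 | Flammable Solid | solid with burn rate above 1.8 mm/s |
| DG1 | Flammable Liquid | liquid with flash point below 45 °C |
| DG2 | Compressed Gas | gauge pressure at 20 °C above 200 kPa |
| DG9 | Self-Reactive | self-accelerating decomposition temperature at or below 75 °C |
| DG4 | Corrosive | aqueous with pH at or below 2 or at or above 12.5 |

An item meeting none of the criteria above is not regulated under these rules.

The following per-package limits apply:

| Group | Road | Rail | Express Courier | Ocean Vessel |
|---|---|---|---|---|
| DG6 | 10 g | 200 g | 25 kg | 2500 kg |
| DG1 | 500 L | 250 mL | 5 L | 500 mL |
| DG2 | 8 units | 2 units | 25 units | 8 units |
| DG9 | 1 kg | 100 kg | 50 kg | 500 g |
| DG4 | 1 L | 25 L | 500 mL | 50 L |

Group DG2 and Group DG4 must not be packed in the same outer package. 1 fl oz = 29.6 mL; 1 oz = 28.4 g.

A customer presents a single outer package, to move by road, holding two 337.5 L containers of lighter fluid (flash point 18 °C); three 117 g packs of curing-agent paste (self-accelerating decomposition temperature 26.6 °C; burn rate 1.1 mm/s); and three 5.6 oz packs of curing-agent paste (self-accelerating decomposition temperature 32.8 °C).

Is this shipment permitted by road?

No

Lighter fluid: flash point 18 °C < 45 °C → Group DG1 (Flammable Liquid).
Self-accelerating decomposition temperature 26.6 °C meets the Group DG9 criterion (Self-Reactive), so the curing-agent paste is Group DG9.
Curing-agent paste: self-accelerating decomposition temperature 32.8 °C ≤ 75 °C → Group DG9 (Self-Reactive).
Group DG1 quantity: two 337.5 L containers = 675 L.
That exceeds the Group DG1 road limit of 500 L.
Group DG9 net quantity: (three 117 g packs = 351 g) + (three 5.6 oz packs = 477.12 g) = 828.12 g.
828.12 g ≤ 1 kg (road limit, Group DG9) — within limit.
The segregation rule (Group DG2 with Group DG4) does not apply to Group DG1 with Group DG9.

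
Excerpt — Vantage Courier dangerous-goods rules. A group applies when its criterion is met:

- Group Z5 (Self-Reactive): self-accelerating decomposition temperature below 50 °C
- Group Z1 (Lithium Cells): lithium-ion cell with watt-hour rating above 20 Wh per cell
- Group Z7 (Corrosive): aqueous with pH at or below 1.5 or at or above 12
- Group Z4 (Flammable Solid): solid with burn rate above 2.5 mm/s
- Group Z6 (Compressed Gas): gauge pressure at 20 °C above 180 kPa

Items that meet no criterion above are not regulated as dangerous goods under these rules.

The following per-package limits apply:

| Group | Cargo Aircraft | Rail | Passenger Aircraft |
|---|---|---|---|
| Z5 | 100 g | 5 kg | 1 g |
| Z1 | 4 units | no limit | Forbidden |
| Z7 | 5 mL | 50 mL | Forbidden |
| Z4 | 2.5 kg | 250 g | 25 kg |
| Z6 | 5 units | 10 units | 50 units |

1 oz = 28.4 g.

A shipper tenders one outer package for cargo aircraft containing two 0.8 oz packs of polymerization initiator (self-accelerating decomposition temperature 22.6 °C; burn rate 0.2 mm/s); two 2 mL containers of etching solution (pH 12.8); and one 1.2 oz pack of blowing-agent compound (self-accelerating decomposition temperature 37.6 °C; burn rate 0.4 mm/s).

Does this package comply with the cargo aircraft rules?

Yes

The polymerization initiator has self-accelerating decomposition temperature 22.6 °C, which is < 50 °C, so it is Group Z5 (Self-Reactive).
With pH 12.8 (≥ 12), the etching solution falls in Group Z7.
With self-accelerating decomposition temperature 37.6 °C (< 50 °C), the blowing-agent compound falls in Group Z5.
Group Z5 net quantity: (two 0.8 oz packs = 45.44 g) + (one 1.2 oz pack = 34.08 g) = 79.52 g.
That is within the Group Z5 cargo aircraft limit of 100 g.
Group Z7 quantity: two 2 mL containers = 4 mL.
4 mL ≤ 5 mL (cargo aircraft limit, Group Z7) — within limit.
Every hazard group is within its cargo aircraft limit and no segregation rule is violated.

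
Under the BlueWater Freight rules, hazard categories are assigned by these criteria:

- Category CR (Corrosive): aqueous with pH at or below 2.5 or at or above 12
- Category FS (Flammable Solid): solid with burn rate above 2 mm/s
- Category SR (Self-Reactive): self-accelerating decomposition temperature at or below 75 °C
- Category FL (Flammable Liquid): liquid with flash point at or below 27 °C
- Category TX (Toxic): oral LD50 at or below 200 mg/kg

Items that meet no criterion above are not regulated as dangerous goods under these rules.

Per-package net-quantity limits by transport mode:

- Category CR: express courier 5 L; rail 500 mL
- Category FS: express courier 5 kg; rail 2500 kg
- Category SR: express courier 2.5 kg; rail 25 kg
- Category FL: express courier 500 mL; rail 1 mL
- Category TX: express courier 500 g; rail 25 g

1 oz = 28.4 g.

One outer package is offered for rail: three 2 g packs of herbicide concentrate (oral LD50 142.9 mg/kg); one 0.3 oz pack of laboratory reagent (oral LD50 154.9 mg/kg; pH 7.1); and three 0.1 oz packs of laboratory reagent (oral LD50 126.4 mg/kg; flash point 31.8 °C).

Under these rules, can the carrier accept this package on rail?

Yes

Herbicide concentrate: oral LD50 142.9 mg/kg ≤ 200 mg/kg → Category TX (Toxic).
With oral LD50 154.9 mg/kg (≤ 200 mg/kg), the laboratory reagent falls in Category TX.
Laboratory reagent: oral LD50 126.4 mg/kg ≤ 200 mg/kg → Category TX (Toxic).
Category TX net quantity: (three 2 g packs = 6 g) + (one 0.3 oz pack = 8.52 g) + (three 0.1 oz packs = 8.52 g) = 23.04 g.
23.04 g is within the rail limit of 25 g for Category TX.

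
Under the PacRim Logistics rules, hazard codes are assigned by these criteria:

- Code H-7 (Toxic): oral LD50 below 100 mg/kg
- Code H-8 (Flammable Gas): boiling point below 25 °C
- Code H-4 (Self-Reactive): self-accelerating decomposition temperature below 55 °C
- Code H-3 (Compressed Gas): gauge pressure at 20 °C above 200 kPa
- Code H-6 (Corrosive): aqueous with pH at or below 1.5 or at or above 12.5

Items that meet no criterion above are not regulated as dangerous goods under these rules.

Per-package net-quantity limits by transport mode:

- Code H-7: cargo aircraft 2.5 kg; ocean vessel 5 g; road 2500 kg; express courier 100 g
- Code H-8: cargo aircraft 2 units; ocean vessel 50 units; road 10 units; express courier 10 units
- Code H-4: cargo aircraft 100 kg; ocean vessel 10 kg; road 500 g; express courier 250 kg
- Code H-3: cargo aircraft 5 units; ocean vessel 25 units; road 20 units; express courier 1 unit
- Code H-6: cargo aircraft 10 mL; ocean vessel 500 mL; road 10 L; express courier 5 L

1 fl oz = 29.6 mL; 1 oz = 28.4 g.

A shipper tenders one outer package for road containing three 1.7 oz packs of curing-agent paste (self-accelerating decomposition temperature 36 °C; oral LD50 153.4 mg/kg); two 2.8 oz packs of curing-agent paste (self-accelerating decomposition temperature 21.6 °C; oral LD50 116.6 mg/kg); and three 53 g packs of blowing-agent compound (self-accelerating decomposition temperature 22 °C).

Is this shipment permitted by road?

Yes

With self-accelerating decomposition temperature 36 °C (< 55 °C), the curing-agent paste falls in Code H-4.
Curing-agent paste: self-accelerating decomposition temperature 21.6 °C < 55 °C → Code H-4 (Self-Reactive).
The blowing-agent compound has self-accelerating decomposition temperature 22 °C, which is < 55 °C, so it is Code H-4 (Self-Reactive).
Code H-4 net quantity: (three 1.7 oz packs = 144.84 g) + (two 2.8 oz packs = 159.04 g) + (three 53 g packs = 159 g) = 462.88 g.
462.88 g ≤ 500 g (road limit, Code H-4) — within limit.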